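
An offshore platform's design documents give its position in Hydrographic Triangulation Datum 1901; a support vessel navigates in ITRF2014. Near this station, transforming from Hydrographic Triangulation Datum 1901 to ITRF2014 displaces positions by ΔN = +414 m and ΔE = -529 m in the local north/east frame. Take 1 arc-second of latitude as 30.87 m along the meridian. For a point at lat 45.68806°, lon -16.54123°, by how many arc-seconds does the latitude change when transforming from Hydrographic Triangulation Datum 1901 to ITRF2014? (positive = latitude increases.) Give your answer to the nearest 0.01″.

Δφ = 13.41″

1″ of latitude = 30.87 m, so Δφ = 414.0 / 30.87 = 13.411″.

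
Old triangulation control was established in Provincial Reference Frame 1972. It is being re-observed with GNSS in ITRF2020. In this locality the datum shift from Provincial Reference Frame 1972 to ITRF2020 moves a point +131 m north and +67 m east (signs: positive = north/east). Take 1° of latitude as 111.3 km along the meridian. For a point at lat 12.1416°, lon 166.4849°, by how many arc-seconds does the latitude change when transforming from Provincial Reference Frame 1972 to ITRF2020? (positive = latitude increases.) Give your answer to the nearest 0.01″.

1° of latitude = 111.3 km, so Δφ = 131.0 / 111300 = 0.0011770° = 4.237″.

Δφ = 4.24″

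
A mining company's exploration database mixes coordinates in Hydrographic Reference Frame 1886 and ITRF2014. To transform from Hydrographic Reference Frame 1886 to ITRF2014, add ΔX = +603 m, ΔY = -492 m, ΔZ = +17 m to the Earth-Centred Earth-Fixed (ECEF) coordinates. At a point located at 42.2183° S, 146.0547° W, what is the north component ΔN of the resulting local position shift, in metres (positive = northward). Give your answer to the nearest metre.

ΔN = -139 m

At φ = -42.2183°, λ = -146.0547°: sin φ = -0.671957, cos φ = 0.740590, sin λ = -0.558401, cos λ = -0.829571.
ΔN = −sin φ cos λ·ΔX − sin φ sin λ·ΔY + cos φ·ΔZ = −(-0.671957)(-0.829571)(603) − (-0.671957)(-0.558401)(-492) + (0.740590)(17) = -138.93 m.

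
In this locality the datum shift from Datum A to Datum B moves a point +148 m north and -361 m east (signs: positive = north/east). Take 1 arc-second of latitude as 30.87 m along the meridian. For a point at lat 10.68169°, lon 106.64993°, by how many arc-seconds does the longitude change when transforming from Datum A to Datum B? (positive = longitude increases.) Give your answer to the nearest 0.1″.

At latitude 10.68169°, cos φ = 0.982672.
1″ of longitude at this latitude = 30.87 × cos φ = 30.3351 m, so Δλ = -361.0 / 30.3351 = -11.900″.

Δλ = -11.9″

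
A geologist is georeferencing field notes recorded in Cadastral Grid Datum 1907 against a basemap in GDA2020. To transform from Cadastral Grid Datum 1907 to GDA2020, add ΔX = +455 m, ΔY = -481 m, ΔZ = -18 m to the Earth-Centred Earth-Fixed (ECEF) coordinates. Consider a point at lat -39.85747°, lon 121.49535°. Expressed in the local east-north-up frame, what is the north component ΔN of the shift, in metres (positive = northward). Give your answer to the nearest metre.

At φ = -39.85747°, λ = 121.49535°: sin φ = -0.640880, cos φ = 0.767641, sin λ = 0.852683, cos λ = -0.522429.
ΔN = −sin φ cos λ·ΔX − sin φ sin λ·ΔY + cos φ·ΔZ = −(-0.640880)(-0.522429)(455) − (-0.640880)(0.852683)(-481) + (0.767641)(-18) = -429.01 m.

ΔN = -429 m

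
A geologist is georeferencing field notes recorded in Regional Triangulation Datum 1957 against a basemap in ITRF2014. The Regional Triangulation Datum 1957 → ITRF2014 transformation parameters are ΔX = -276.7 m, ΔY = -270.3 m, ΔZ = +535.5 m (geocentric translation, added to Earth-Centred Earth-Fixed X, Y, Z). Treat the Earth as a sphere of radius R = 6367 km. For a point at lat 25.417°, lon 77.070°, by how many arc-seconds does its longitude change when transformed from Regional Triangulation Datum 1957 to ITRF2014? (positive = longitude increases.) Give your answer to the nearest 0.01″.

Δλ = 7.50″

sin φ = 0.429203, cos φ = 0.903208, sin λ = 0.974644, cos λ = 0.223760.
East component: ΔE = −sin λ·ΔX + cos λ·ΔY = −(0.974644)(-276.7) + (0.223760)(-270.3) = 209.20 m.
1° of latitude spans πR/180 = 111125 m; at latitude φ, 1° of longitude spans that × cos φ = 100369.1 m, so Δλ = 209.20 / 100369.1 × 3600 = 7.504″.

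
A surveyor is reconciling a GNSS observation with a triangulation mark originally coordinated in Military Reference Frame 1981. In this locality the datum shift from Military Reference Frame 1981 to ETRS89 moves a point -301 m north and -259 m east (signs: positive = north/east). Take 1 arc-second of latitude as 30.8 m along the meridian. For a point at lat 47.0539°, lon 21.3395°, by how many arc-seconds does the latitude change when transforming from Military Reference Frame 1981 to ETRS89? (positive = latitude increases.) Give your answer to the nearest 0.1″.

Δφ = -9.8″

1″ of latitude = 30.80 m, so Δφ = -301.0 / 30.80 = -9.773″.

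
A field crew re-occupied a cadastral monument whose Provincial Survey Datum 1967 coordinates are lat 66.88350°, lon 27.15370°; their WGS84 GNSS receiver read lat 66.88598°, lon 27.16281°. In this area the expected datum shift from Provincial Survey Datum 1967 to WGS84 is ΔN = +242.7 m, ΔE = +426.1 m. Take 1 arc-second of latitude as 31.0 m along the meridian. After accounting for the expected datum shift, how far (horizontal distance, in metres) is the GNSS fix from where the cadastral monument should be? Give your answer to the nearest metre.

Observed coordinate differences: Δφ = +0.00248°, Δλ = +0.00911°.
Converting to metres (1° lat = 111600 m, cos φ = 0.392602): observed ΔN = 276.8 m, observed ΔE = 399.1 m.
Subtracting the expected shift leaves a residual of 276.8 − (242.7) = 34.1 m north and 399.1 − (426.1) = -27.0 m east.
Residual distance = √(34.1² + (-27.0)²) = 43.4 m.

43 m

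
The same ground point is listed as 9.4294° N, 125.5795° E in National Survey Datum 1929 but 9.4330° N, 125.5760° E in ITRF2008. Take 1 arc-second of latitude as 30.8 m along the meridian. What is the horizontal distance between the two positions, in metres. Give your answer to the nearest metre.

Δφ = 9.4330° − 9.4294° = +0.0036°; Δλ = 125.5760° − 125.5795° = -0.0035°.
1° of latitude = 3600 × 30.80 = 110880 m.
ΔN = Δφ × 110880 = 399.2 m; ΔE = Δλ × 110880 × cos(9.4294°) = -0.0035 × 110880 × 0.986488 = -382.8 m.
Distance = √(ΔE² + ΔN²) = √((-382.8)² + 399.2²) = 553.1 m.

553 m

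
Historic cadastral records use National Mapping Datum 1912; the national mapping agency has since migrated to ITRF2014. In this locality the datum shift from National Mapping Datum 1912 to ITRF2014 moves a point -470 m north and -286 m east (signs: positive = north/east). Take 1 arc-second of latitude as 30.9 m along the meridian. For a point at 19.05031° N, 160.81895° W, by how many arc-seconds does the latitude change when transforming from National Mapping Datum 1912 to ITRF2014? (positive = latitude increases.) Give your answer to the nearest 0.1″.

Δφ = -15.2″

1″ of latitude = 30.90 m, so Δφ = -470.0 / 30.90 = -15.210″.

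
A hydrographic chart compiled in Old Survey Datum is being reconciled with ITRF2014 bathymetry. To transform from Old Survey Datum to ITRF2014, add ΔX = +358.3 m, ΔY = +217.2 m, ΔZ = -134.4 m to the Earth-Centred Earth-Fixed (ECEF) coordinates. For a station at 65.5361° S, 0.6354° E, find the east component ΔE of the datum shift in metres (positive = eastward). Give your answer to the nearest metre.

At φ = -65.5361°, λ = 0.6354°: sin φ = -0.910222, cos φ = 0.414120, sin λ = 0.011090, cos λ = 0.999939.
ΔE = −sin λ·ΔX + cos λ·ΔY = −(0.011090)·(358.3) + (0.999939)·(217.2) = 213.21 m.

ΔE = 213 m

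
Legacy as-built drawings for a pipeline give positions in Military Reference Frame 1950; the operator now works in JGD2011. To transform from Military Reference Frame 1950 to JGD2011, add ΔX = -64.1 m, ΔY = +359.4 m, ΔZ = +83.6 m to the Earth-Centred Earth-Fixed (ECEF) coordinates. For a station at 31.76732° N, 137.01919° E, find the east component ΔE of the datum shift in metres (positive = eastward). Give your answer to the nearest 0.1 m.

At φ = 31.76732°, λ = 137.01919°: sin φ = 0.526471, cos φ = 0.850193, sin λ = 0.681753, cos λ = -0.731582.
ΔE = −sin λ·ΔX + cos λ·ΔY = −(0.681753)·(-64.1) + (-0.731582)·(359.4) = -219.23 m.

ΔE = -219.2 m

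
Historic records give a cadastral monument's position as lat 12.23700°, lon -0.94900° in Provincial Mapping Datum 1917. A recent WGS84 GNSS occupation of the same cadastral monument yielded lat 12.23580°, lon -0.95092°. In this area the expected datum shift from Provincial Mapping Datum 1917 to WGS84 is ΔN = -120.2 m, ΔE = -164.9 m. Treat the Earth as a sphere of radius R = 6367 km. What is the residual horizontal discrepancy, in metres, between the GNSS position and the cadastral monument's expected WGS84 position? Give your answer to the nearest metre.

46 m

Observed coordinate differences: Δφ = -0.00120°, Δλ = -0.00192°.
Converting to metres (1° lat = 111125 m, cos φ = 0.977279): observed ΔN = -133.4 m, observed ΔE = -208.5 m.
Subtracting the expected shift leaves a residual of -133.4 − (-120.2) = -13.2 m north and -208.5 − (-164.9) = -43.6 m east.
Residual distance = √((-13.2)² + (-43.6)²) = 45.6 m.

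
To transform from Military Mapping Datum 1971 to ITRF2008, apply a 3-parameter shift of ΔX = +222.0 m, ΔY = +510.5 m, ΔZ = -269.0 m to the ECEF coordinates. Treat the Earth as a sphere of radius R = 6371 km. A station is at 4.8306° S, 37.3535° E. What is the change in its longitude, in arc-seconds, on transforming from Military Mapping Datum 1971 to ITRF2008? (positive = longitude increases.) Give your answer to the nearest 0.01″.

sin φ = -0.084210, cos φ = 0.996448, sin λ = 0.606731, cos λ = 0.794907.
East component: ΔE = −sin λ·ΔX + cos λ·ΔY = −(0.606731)(222.0) + (0.794907)(510.5) = 271.11 m.
1° of latitude spans πR/180 = 111195 m; at latitude φ, 1° of longitude spans that × cos φ = 110800.0 m, so Δλ = 271.11 / 110800.0 × 3600 = 8.808″.

Δλ = 8.81″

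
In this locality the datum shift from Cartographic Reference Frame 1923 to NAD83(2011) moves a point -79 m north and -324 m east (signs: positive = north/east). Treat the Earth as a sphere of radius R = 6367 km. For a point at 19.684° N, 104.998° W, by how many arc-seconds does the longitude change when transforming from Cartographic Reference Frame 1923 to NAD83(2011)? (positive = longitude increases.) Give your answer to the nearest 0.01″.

At latitude 19.684°, cos φ = 0.941565.
One radian of longitude at latitude φ spans R cos φ, so Δλ = ΔE / (R cos φ) = -324.0 / (6367000 × 0.941565) = -5.4046e-05 rad = -11.148″.

Δλ = -11.15″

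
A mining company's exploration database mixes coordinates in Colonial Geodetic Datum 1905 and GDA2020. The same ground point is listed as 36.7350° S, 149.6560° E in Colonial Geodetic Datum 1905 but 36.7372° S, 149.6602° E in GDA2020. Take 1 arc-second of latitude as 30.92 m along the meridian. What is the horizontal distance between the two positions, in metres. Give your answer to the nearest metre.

Δφ = -36.7372° − -36.7350° = -0.0022°; Δλ = 149.6602° − 149.6560° = +0.0042°.
1° of latitude = 3600 × 30.92 = 111312 m.
ΔN = Δφ × 111312 = -244.9 m; ΔE = Δλ × 111312 × cos(-36.7350°) = +0.0042 × 111312 × 0.801410 = 374.7 m.
Distance = √(ΔE² + ΔN²) = √(374.7² + (-244.9)²) = 447.6 m.

448 m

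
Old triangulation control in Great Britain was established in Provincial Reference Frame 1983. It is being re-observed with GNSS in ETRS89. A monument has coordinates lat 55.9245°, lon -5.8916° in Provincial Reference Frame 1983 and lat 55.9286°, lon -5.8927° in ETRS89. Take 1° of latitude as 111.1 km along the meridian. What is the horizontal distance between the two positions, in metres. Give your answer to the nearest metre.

Δφ = 55.9286° − 55.9245° = +0.0041°; Δλ = -5.8927° − -5.8916° = -0.0011°.
ΔN = Δφ × 111100 = 455.5 m; ΔE = Δλ × 111100 × cos(55.9245°) = -0.0011 × 111100 × 0.560285 = -68.5 m.
Distance = √(ΔE² + ΔN²) = √((-68.5)² + 455.5²) = 460.6 m.

461 m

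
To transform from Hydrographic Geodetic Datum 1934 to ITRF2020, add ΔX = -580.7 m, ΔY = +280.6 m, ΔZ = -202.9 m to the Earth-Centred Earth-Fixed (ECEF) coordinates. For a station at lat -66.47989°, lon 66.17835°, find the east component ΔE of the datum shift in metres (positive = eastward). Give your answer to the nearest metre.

ΔE = 645 m

At φ = -66.47989°, λ = 66.17835°: sin φ = -0.916920, cos φ = 0.399071, sin λ = 0.914807, cos λ = 0.403891.
ΔE = −sin λ·ΔX + cos λ·ΔY = −(0.914807)·(-580.7) + (0.403891)·(280.6) = 644.56 m.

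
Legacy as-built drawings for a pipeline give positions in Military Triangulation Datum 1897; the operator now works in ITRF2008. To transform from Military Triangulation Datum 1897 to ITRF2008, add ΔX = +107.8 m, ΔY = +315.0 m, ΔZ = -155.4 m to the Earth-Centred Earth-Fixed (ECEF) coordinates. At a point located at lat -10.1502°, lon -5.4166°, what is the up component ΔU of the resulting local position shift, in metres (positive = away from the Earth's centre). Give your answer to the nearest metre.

At φ = -10.1502°, λ = -5.4166°: sin φ = -0.176229, cos φ = 0.984349, sin λ = -0.094397, cos λ = 0.995535.
ΔU = cos φ cos λ·ΔX + cos φ sin λ·ΔY + sin φ·ΔZ = (0.984349)(0.995535)(107.8) + (0.984349)(-0.094397)(315.0) + (-0.176229)(-155.4) = 103.76 m.

ΔU = 104 m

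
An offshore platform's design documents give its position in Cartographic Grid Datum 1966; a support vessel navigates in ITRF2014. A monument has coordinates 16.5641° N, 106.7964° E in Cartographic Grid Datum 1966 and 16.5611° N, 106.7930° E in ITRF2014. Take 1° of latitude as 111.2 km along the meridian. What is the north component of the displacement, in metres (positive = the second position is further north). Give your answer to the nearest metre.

ΔN = -334 m

Δφ = 16.5611° − 16.5641° = -0.0030°; Δλ = 106.7930° − 106.7964° = -0.0034°.
ΔN = Δφ × 111200 = -333.6 m; ΔE = Δλ × 111200 × cos(16.5641°) = -0.0034 × 111200 × 0.958501 = -362.4 m.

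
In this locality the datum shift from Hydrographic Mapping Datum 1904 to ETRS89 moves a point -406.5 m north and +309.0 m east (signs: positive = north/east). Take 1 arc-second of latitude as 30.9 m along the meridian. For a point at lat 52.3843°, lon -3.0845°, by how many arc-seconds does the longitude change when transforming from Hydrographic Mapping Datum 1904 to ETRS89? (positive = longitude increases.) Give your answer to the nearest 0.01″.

At latitude 52.3843°, cos φ = 0.610362.
1″ of longitude at this latitude = 30.90 × cos φ = 18.8602 m, so Δλ = 309.0 / 18.8602 = 16.384″.

Δλ = 16.38″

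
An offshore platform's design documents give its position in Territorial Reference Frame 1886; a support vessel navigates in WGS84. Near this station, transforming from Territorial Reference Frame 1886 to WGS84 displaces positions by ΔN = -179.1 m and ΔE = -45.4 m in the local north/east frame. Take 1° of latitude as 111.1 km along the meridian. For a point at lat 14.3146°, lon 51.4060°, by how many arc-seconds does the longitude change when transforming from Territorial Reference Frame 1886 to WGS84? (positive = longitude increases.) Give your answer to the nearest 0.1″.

Δλ = -1.5″

At latitude 14.3146°, cos φ = 0.968953.
1° of longitude at this latitude = 111.1 × cos φ = 107.65 km, so Δλ = -45.4 / 107650.7 = -0.0004217° = -1.518″.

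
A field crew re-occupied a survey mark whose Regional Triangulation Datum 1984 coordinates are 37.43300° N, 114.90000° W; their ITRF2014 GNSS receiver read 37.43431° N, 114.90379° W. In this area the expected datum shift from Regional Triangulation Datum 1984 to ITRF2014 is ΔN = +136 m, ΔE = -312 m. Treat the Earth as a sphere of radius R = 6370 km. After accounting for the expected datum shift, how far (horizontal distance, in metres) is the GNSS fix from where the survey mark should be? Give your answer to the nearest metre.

25 m

Observed coordinate differences: Δφ = +0.00131°, Δλ = -0.00379°.
Converting to metres (1° lat = 111177 m, cos φ = 0.794065): observed ΔN = 145.6 m, observed ΔE = -334.6 m.
Subtracting the expected shift leaves a residual of 145.6 − (136) = 9.6 m north and -334.6 − (-312) = -22.6 m east.
Residual distance = √(9.6² + (-22.6)²) = 24.6 m.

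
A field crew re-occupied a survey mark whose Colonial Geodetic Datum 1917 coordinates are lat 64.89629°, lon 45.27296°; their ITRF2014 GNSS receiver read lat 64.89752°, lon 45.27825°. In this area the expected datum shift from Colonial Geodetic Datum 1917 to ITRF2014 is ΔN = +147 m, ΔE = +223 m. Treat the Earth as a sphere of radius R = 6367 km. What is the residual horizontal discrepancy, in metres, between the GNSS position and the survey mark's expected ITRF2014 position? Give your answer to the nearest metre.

Observed coordinate differences: Δφ = +0.00123°, Δλ = +0.00529°.
Converting to metres (1° lat = 111125 m, cos φ = 0.424258): observed ΔN = 136.7 m, observed ΔE = 249.4 m.
Subtracting the expected shift leaves a residual of 136.7 − (147) = -10.3 m north and 249.4 − (223) = 26.4 m east.
Residual distance = √((-10.3)² + 26.4²) = 28.3 m.

28 m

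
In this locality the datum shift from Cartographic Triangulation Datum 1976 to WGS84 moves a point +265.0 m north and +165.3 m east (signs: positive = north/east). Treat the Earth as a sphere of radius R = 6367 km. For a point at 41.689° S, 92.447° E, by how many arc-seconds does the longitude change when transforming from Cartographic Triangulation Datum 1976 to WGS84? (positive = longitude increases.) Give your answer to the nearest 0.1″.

At latitude -41.689°, cos φ = 0.746766.
One radian of longitude at latitude φ spans R cos φ, so Δλ = ΔE / (R cos φ) = 165.3 / (6367000 × 0.746766) = 3.4766e-05 rad = 7.171″.

Δλ = 7.2″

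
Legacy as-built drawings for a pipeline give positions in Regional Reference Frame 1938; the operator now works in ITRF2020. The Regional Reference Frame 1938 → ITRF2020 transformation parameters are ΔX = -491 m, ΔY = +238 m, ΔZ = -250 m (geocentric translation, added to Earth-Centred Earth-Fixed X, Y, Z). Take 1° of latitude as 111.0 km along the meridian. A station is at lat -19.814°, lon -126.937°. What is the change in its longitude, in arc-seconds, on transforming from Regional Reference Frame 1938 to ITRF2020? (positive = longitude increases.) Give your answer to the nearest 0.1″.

Δλ = -18.5″

sin φ = -0.338968, cos φ = 0.940798, sin λ = -0.799297, cos λ = -0.600937.
East component: ΔE = −sin λ·ΔX + cos λ·ΔY = −(-0.799297)(-491) + (-0.600937)(238) = -535.48 m.
1° of latitude spans 111000 m; at latitude φ, 1° of longitude spans that × cos φ = 104428.6 m, so Δλ = -535.48 / 104428.6 × 3600 = -18.460″.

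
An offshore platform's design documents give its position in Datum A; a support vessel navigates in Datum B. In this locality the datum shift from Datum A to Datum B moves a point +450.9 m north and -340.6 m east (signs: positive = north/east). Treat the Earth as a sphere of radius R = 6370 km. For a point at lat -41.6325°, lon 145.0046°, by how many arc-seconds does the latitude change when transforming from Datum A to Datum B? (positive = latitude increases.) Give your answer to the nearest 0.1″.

On a sphere of radius R, 1 rad of latitude = R, so Δφ = ΔN / R = 450.9 / 6370000 = 7.0785e-05 rad = 14.600″.

Δφ = 14.6″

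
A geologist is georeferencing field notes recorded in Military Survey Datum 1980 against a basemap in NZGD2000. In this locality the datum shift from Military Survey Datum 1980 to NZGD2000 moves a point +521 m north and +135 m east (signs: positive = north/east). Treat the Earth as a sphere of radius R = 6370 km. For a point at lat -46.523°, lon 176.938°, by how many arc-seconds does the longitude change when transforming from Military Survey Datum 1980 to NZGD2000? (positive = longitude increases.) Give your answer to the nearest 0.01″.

Δλ = 6.35″

At latitude -46.523°, cos φ = 0.688063.
One radian of longitude at latitude φ spans R cos φ, so Δλ = ΔE / (R cos φ) = 135.0 / (6370000 × 0.688063) = 3.0801e-05 rad = 6.353″.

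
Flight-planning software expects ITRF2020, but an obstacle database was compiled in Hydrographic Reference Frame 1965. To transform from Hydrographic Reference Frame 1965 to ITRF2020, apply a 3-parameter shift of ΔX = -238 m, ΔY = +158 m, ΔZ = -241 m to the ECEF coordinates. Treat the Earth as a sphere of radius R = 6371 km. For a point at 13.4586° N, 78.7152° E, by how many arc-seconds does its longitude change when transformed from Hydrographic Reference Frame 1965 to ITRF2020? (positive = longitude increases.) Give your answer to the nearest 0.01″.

sin φ = 0.232743, cos φ = 0.972538, sin λ = 0.980667, cos λ = 0.195686.
East component: ΔE = −sin λ·ΔX + cos λ·ΔY = −(0.980667)(-238) + (0.195686)(158) = 264.32 m.
1° of latitude spans πR/180 = 111195 m; at latitude φ, 1° of longitude spans that × cos φ = 108141.3 m, so Δλ = 264.32 / 108141.3 × 3600 = 8.799″.

Δλ = 8.80″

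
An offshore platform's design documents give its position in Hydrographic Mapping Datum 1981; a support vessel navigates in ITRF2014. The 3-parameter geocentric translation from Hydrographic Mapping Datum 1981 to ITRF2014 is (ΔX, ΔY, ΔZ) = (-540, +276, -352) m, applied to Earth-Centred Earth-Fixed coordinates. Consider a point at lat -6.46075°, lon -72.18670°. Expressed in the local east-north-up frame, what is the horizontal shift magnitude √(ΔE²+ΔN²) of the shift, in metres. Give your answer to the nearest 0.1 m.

At φ = -6.46075°, λ = -72.18670°: sin φ = -0.112523, cos φ = 0.993649, sin λ = -0.952058, cos λ = 0.305916.
ΔE = −sin λ·ΔX + cos λ·ΔY = −(-0.952058)·(-540) + (0.305916)·(276) = -429.68 m.
ΔN = −sin φ cos λ·ΔX − sin φ sin λ·ΔY + cos φ·ΔZ = −(-0.112523)(0.305916)(-540) − (-0.112523)(-0.952058)(276) + (0.993649)(-352) = -397.92 m.
Horizontal magnitude = √(ΔE² + ΔN²) = √((-429.68)² + (-397.92)²) = 585.63 m.

585.6 m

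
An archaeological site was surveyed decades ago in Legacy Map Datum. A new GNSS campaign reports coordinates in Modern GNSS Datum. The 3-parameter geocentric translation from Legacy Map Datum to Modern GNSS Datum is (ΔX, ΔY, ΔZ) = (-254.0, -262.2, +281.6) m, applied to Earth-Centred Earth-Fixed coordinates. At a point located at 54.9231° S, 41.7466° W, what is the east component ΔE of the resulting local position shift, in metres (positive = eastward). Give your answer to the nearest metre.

ΔE = -365 m

At φ = -54.9231°, λ = -41.7466°: sin φ = -0.818381, cos φ = 0.574675, sin λ = -0.665837, cos λ = 0.746097.
ΔE = −sin λ·ΔX + cos λ·ΔY = −(-0.665837)·(-254.0) + (0.746097)·(-262.2) = -364.75 m.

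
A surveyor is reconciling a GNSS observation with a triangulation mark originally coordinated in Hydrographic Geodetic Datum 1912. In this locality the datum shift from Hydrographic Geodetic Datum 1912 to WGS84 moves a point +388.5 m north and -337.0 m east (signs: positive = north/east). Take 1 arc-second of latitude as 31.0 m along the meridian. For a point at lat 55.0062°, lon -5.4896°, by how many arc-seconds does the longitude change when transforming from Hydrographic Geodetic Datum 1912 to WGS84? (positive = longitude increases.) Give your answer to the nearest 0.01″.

At latitude 55.0062°, cos φ = 0.573488.
1″ of longitude at this latitude = 31.00 × cos φ = 17.7781 m, so Δλ = -337.0 / 17.7781 = -18.956″.

Δλ = -18.96″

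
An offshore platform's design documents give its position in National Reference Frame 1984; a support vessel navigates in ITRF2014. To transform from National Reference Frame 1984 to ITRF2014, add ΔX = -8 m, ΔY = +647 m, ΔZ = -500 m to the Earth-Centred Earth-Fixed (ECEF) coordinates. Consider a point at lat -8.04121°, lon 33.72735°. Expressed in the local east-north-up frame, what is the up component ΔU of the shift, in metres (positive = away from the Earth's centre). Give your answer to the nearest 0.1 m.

The local up (radial) axis is (cos φ cos λ, cos φ sin λ, sin φ), giving ΔU = -6.588 + 355.709 + 69.943 = 419.06 m.

ΔU = 419.1 m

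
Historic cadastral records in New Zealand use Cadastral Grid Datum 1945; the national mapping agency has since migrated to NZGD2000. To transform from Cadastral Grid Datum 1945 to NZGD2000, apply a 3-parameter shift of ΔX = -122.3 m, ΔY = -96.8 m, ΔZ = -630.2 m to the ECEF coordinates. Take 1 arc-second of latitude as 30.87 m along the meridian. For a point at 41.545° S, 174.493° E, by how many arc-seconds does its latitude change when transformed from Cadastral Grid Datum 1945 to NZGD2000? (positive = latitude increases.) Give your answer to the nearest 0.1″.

Δφ = -12.9″

sin φ = -0.663208, cos φ = 0.748435, sin λ = 0.095967, cos λ = -0.995384.
North component: ΔN = −sin φ cos λ·ΔX − sin φ sin λ·ΔY + cos φ·ΔZ = −(-0.663208)(-0.995384)(-122.3) − (-0.663208)(0.095967)(-96.8) + (0.748435)(-630.2) = -397.09 m.
1° of latitude spans 3600 × 30.87 = 111132 m, so Δφ = -397.09 / 111132 × 3600 = -12.863″.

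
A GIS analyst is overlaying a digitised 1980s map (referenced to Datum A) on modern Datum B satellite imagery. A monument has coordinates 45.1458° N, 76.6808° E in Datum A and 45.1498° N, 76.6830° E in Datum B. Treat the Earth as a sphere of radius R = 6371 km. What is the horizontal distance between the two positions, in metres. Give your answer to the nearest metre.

Δφ = 45.1498° − 45.1458° = +0.0040°; Δλ = 76.6830° − 76.6808° = +0.0022°.
1° along a meridian = πR/180 = 111195 m.
ΔN = Δφ × 111195 = 444.8 m; ΔE = Δλ × 111195 × cos(45.1458°) = +0.0022 × 111195 × 0.705305 = 172.5 m.
Distance = √(ΔE² + ΔN²) = √(172.5² + 444.8²) = 477.1 m.

477 m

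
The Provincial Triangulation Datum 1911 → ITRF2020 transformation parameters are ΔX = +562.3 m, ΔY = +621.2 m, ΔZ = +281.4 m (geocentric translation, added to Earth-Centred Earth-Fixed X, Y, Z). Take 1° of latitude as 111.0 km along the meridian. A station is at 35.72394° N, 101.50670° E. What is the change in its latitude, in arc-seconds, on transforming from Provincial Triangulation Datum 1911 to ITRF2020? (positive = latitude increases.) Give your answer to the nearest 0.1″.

sin φ = 0.583880, cos φ = 0.811840, sin λ = 0.979901, cos λ = -0.199483.
North component: ΔN = −sin φ cos λ·ΔX − sin φ sin λ·ΔY + cos φ·ΔZ = −(0.583880)(-0.199483)(562.3) − (0.583880)(0.979901)(621.2) + (0.811840)(281.4) = -61.47 m.
1° of latitude spans 111000 m, so Δφ = -61.47 / 111000 × 3600 = -1.994″.

Δφ = -2.0″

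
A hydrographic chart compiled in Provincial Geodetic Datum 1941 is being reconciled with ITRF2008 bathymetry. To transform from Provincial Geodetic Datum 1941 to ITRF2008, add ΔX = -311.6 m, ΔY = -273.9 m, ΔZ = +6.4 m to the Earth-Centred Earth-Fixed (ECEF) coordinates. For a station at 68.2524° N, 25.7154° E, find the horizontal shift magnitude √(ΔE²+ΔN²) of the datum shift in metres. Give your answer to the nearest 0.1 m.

At φ = 68.2524°, λ = 25.7154°: sin φ = 0.928825, cos φ = 0.370519, sin λ = 0.433901, cos λ = 0.900960.
ΔE = −sin λ·ΔX + cos λ·ΔY = −(0.433901)·(-311.6) + (0.900960)·(-273.9) = -111.57 m.
ΔN = −sin φ cos λ·ΔX − sin φ sin λ·ΔY + cos φ·ΔZ = −(0.928825)(0.900960)(-311.6) − (0.928825)(0.433901)(-273.9) + (0.370519)(6.4) = 373.52 m.
Horizontal magnitude = √(ΔE² + ΔN²) = √((-111.57)² + 373.52²) = 389.82 m.

389.8 m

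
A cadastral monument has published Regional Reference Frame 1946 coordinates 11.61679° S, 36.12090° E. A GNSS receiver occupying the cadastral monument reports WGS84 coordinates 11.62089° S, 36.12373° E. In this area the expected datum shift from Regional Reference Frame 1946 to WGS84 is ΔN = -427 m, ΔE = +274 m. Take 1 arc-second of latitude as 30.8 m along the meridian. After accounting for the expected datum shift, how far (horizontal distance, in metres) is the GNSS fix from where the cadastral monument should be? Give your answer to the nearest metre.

43 m

Observed coordinate differences: Δφ = -0.00410°, Δλ = +0.00283°.
Converting to metres (1° lat = 110880 m, cos φ = 0.979516): observed ΔN = -454.6 m, observed ΔE = 307.4 m.
Subtracting the expected shift leaves a residual of -454.6 − (-427) = -27.6 m north and 307.4 − (274) = 33.4 m east.
Residual distance = √((-27.6)² + 33.4²) = 43.3 m.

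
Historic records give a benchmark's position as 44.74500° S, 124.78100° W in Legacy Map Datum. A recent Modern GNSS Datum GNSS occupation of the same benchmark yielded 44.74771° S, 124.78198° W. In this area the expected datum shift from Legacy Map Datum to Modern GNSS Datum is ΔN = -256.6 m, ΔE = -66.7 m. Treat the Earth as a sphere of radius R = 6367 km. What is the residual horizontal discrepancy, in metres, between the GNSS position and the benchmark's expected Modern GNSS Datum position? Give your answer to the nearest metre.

46 m

Observed coordinate differences: Δφ = -0.00271°, Δλ = -0.00098°.
Converting to metres (1° lat = 111125 m, cos φ = 0.710247): observed ΔN = -301.1 m, observed ΔE = -77.3 m.
Subtracting the expected shift leaves a residual of -301.1 − (-256.6) = -44.5 m north and -77.3 − (-66.7) = -10.6 m east.
Residual distance = √((-44.5)² + (-10.6)²) = 45.8 m.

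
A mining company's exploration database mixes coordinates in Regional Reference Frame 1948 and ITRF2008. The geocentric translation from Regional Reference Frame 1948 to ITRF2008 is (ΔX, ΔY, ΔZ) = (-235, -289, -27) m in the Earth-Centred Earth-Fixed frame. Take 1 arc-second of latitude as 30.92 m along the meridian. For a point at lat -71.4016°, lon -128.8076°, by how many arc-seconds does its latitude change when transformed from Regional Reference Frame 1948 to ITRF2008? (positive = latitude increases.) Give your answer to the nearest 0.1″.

Δφ = 11.1″

sin φ = -0.947777, cos φ = 0.318933, sin λ = -0.779255, cos λ = -0.626707.
North component: ΔN = −sin φ cos λ·ΔX − sin φ sin λ·ΔY + cos φ·ΔZ = −(-0.947777)(-0.626707)(-235) − (-0.947777)(-0.779255)(-289) + (0.318933)(-27) = 344.42 m.
1° of latitude spans 3600 × 30.92 = 111312 m, so Δφ = 344.42 / 111312 × 3600 = 11.139″.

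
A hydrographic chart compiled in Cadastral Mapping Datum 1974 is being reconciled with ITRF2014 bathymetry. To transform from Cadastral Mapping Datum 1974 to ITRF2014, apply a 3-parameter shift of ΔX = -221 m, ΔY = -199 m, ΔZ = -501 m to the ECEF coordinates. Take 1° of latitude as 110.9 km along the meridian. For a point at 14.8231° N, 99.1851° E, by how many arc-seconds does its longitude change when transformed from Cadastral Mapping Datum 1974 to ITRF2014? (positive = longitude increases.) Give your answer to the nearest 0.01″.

sin φ = 0.255836, cos φ = 0.966720, sin λ = 0.987178, cos λ = -0.159624.
East component: ΔE = −sin λ·ΔX + cos λ·ΔY = −(0.987178)(-221) + (-0.159624)(-199) = 249.93 m.
1° of latitude spans 110900 m; at latitude φ, 1° of longitude spans that × cos φ = 107209.3 m, so Δλ = 249.93 / 107209.3 × 3600 = 8.392″.

Δλ = 8.39″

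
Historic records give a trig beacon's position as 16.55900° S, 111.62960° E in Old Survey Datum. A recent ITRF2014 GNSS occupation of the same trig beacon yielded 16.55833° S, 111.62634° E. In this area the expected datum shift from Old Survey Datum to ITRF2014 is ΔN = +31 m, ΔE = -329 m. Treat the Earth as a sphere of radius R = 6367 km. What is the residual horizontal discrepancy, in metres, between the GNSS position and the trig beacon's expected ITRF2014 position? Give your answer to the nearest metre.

Observed coordinate differences: Δφ = +0.00067°, Δλ = -0.00326°.
Converting to metres (1° lat = 111125 m, cos φ = 0.958527): observed ΔN = 74.5 m, observed ΔE = -347.2 m.
Subtracting the expected shift leaves a residual of 74.5 − (31) = 43.5 m north and -347.2 − (-329) = -18.2 m east.
Residual distance = √(43.5² + (-18.2)²) = 47.1 m.

47 m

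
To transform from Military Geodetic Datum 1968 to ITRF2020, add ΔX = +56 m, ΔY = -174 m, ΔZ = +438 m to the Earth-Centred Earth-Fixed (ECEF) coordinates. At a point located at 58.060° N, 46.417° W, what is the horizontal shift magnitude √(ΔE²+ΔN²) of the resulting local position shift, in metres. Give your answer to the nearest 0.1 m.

At φ = 58.060°, λ = -46.417°: sin φ = 0.848603, cos φ = 0.529031, sin λ = -0.724376, cos λ = 0.689405.
ΔE = −sin λ·ΔX + cos λ·ΔY = −(-0.724376)·(56) + (0.689405)·(-174) = -79.39 m.
ΔN = −sin φ cos λ·ΔX − sin φ sin λ·ΔY + cos φ·ΔZ = −(0.848603)(0.689405)(56) − (0.848603)(-0.724376)(-174) + (0.529031)(438) = 91.99 m.
Horizontal magnitude = √(ΔE² + ΔN²) = √((-79.39)² + 91.99²) = 121.52 m.

121.5 m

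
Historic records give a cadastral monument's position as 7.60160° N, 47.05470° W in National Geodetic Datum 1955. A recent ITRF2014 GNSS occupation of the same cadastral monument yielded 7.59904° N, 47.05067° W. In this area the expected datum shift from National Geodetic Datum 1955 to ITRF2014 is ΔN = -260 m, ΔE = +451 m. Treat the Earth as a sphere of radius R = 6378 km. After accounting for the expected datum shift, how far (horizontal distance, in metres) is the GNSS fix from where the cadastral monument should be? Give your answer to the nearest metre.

Observed coordinate differences: Δφ = -0.00256°, Δλ = +0.00403°.
Converting to metres (1° lat = 111317 m, cos φ = 0.991212): observed ΔN = -285.0 m, observed ΔE = 444.7 m.
Subtracting the expected shift leaves a residual of -285.0 − (-260) = -25.0 m north and 444.7 − (451) = -6.3 m east.
Residual distance = √((-25.0)² + (-6.3)²) = 25.8 m.

26 m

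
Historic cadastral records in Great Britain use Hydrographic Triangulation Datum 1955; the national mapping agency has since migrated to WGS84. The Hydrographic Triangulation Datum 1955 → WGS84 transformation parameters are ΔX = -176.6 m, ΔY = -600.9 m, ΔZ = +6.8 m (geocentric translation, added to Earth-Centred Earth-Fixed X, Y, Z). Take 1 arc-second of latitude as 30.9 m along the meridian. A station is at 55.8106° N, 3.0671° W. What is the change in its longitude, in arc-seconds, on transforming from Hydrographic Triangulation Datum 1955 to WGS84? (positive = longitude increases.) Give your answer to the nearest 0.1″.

Δλ = -35.1″

sin φ = 0.827185, cos φ = 0.561930, sin λ = -0.053505, cos λ = 0.998568.
East component: ΔE = −sin λ·ΔX + cos λ·ΔY = −(-0.053505)(-176.6) + (0.998568)(-600.9) = -609.49 m.
1° of latitude spans 3600 × 30.90 = 111240 m; at latitude φ, 1° of longitude spans that × cos φ = 62509.1 m, so Δλ = -609.49 / 62509.1 × 3600 = -35.101″.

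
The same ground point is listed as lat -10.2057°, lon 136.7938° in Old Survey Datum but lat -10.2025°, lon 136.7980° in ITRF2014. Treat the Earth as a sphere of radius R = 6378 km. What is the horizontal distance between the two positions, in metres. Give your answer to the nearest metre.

Δφ = -10.2025° − -10.2057° = +0.0032°; Δλ = 136.7980° − 136.7938° = +0.0042°.
1° along a meridian = πR/180 = 111317 m.
ΔN = Δφ × 111317 = 356.2 m; ΔE = Δλ × 111317 × cos(-10.2057°) = +0.0042 × 111317 × 0.984178 = 460.1 m.
Distance = √(ΔE² + ΔN²) = √(460.1² + 356.2²) = 581.9 m.

582 m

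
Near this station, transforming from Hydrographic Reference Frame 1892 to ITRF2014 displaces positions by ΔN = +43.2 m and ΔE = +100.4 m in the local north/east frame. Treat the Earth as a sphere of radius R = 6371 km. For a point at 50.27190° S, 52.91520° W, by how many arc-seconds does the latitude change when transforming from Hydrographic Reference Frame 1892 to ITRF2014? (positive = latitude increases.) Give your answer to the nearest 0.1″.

On a sphere of radius R, 1 rad of latitude = R, so Δφ = ΔN / R = 43.2 / 6371000 = 6.7807e-06 rad = 1.399″.

Δφ = 1.4″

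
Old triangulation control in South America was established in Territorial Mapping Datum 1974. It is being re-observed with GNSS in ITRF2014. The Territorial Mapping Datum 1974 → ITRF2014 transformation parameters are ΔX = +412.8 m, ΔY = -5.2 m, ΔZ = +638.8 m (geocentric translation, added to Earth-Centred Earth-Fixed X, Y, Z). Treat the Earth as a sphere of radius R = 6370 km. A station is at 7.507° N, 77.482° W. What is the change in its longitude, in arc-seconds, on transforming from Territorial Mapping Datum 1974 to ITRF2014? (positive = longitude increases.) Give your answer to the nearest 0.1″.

Δλ = 13.1″

sin φ = 0.130647, cos φ = 0.991429, sin λ = -0.976228, cos λ = 0.216746.
East component: ΔE = −sin λ·ΔX + cos λ·ΔY = −(-0.976228)(412.8) + (0.216746)(-5.2) = 401.86 m.
1° of latitude spans πR/180 = 111177 m; at latitude φ, 1° of longitude spans that × cos φ = 110224.6 m, so Δλ = 401.86 / 110224.6 × 3600 = 13.125″.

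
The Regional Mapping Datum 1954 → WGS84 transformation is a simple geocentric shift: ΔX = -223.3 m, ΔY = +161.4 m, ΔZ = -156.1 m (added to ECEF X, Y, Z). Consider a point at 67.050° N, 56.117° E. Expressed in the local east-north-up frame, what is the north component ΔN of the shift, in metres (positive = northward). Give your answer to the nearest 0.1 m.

ΔN = -69.6 m

The local north axis is (−sin φ cos λ, −sin φ sin λ, cos φ), giving ΔN = 114.636 − 123.385 − 60.868 = -69.62 m.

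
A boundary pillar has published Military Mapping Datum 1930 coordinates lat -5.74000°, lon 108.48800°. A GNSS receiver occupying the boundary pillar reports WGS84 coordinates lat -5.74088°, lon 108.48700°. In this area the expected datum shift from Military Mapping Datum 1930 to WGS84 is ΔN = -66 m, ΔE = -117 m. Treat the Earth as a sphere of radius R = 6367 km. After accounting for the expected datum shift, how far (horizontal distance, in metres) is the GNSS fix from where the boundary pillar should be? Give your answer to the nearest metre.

32 m

Observed coordinate differences: Δφ = -0.00088°, Δλ = -0.00100°.
Converting to metres (1° lat = 111125 m, cos φ = 0.994986): observed ΔN = -97.8 m, observed ΔE = -110.6 m.
Subtracting the expected shift leaves a residual of -97.8 − (-66) = -31.8 m north and -110.6 − (-117) = 6.4 m east.
Residual distance = √((-31.8)² + 6.4²) = 32.4 m.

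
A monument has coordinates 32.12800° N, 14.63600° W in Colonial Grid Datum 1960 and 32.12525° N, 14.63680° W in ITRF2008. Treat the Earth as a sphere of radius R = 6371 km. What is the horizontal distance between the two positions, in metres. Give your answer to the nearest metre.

Δφ = 32.12525° − 32.12800° = -0.00275°; Δλ = -14.63680° − -14.63600° = -0.00080°.
1° along a meridian = πR/180 = 111195 m.
ΔN = Δφ × 111195 = -305.8 m; ΔE = Δλ × 111195 × cos(32.12800°) = -0.00080 × 111195 × 0.846862 = -75.3 m.
Distance = √(ΔE² + ΔN²) = √((-75.3)² + (-305.8)²) = 314.9 m.

315 m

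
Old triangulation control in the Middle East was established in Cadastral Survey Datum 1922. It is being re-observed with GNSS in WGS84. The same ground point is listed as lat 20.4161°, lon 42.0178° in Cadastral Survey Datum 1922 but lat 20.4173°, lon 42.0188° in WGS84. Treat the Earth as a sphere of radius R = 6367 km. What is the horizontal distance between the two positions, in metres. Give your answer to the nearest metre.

169 m

Δφ = 20.4173° − 20.4161° = +0.0012°; Δλ = 42.0188° − 42.0178° = +0.0010°.
1° along a meridian = πR/180 = 111125 m.
ΔN = Δφ × 111125 = 133.4 m; ΔE = Δλ × 111125 × cos(20.4161°) = +0.0010 × 111125 × 0.937184 = 104.1 m.
Distance = √(ΔE² + ΔN²) = √(104.1² + 133.4²) = 169.2 m.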